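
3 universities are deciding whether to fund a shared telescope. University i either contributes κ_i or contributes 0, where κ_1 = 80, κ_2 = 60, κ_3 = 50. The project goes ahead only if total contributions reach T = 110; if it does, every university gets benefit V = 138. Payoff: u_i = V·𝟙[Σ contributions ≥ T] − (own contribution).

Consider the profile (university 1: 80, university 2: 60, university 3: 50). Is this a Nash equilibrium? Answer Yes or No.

No

Total = 190 ≥ 110: provided.
University 1 (pledges 80, payoff 58): dropping to 0 → total 110, payoff 138. Profitable deviation.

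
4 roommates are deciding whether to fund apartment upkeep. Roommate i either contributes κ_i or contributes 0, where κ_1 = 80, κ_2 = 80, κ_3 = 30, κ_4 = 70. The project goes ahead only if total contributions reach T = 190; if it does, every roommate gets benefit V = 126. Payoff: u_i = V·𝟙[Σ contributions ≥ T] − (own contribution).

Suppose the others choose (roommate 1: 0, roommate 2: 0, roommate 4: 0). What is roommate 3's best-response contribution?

Others' total = 0. Even contributing 30 gives 30 < 190: no benefit either way.
Best response: 0.

0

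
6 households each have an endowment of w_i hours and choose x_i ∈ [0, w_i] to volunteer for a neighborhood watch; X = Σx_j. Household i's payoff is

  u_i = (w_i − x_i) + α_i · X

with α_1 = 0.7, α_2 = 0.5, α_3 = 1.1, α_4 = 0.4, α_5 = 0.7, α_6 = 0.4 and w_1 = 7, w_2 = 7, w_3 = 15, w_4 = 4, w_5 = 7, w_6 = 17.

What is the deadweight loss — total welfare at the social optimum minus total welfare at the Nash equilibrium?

∂u_i/∂x_i = α_i − 1, so household i contributes w_i if α_i > 1, else 0.
α_i > 1 for i ∈ {3}; NE contributions (0, 0, 15, 0, 0, 0), X = 15.
W^NE = Σw_i − X^NE + (Σα_i)·X^NE = 57 + 2.8·15 = 99.
Planner: ∂(Σu_j)/∂x_i = Σα_j − 1 = 2.8 > 0, so everyone contributes w_i; X^SO = 57, W^SO = 57 + 2.8·57 = 216.6.
Deadweight loss = 117.6.

117.6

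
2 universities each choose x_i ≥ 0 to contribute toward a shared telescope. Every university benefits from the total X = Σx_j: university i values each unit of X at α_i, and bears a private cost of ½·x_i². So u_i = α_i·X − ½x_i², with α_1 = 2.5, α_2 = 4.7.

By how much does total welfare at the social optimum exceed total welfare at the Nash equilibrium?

University i's FOC: ∂u_i/∂x_i = α_i − x_i = 0, so x_i* = α_i.
NE contributions = (2.5, 4.7); X = 7.2.
W^NE = (Σα)·X − ½Σα_i² = 7.2² − ½·28.34 = 37.67.
Planner sets x_i = Σα_j = 7.2 for every i, so X^SO = 2·7.2 = 14.4.
W^SO = (Σα)·X^SO − ½·2·(Σα)² = (2/2)·7.2² = 51.84.
Deadweight loss = W^SO − W^NE = 14.17.

14.17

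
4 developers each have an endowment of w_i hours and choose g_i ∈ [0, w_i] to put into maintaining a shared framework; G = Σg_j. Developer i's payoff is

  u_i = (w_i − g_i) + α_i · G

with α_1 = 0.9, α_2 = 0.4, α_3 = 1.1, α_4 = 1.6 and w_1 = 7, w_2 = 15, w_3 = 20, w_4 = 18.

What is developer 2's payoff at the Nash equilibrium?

∂u_i/∂g_i = α_i − 1, so developer i contributes w_i if α_i > 1, else 0.
α_i > 1 for i ∈ {3, 4}; NE contributions (0, 0, 20, 18), G = 38.
u_2 = (15 − 0) + 0.4·38 = 30.2.

30.2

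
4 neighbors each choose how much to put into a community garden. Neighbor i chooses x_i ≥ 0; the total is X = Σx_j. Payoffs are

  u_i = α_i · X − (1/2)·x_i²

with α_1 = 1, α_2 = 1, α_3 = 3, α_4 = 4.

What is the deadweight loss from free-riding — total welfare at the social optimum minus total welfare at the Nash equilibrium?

94.5

Neighbor i's FOC: ∂u_i/∂x_i = α_i − x_i = 0, so x_i* = α_i.
NE contributions = (1, 1, 3, 4); X = 9.
W^NE = (Σα)·X − ½Σα_i² = 9² − ½·27 = 67.5.
Planner sets x_i = Σα_j = 9 for every i, so X^SO = 4·9 = 36.
W^SO = (Σα)·X^SO − ½·4·(Σα)² = (4/2)·9² = 162.
Deadweight loss = W^SO − W^NE = 94.5.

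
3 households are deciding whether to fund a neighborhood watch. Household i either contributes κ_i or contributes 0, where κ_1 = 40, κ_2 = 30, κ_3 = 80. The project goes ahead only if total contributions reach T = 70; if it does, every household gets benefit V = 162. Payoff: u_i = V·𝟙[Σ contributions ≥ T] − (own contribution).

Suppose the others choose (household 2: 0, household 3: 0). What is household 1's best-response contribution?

Others' total = 0. Even contributing 40 gives 40 < 70: no benefit either way.
Best response: 0.

0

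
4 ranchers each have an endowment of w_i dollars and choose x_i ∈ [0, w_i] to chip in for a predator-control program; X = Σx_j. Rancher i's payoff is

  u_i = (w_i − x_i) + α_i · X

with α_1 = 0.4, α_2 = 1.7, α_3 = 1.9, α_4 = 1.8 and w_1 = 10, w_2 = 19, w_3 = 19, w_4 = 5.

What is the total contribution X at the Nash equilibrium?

∂u_i/∂x_i = α_i − 1, so rancher i contributes w_i if α_i > 1, else 0.
α_i > 1 for i ∈ {2, 3, 4}; NE contributions (0, 19, 19, 5), X = 43.

43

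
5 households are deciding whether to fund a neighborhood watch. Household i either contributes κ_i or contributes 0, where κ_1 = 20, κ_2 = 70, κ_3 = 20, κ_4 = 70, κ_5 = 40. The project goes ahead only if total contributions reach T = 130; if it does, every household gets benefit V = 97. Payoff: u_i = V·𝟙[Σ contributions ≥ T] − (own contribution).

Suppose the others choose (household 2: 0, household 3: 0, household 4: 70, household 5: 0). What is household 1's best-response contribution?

0

Others' total = 70. Even contributing 20 gives 90 < 130: no benefit either way.
Best response: 0.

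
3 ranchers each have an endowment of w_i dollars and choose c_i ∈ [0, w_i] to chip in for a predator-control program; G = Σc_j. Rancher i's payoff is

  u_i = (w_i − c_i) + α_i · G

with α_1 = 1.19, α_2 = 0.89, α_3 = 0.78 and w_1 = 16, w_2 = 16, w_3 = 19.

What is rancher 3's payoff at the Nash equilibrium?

∂u_i/∂c_i = α_i − 1, so rancher i contributes w_i if α_i > 1, else 0.
α_i > 1 for i ∈ {1}; NE contributions (16, 0, 0), G = 16.
u_3 = (19 − 0) + 0.78·16 = 31.48.

31.48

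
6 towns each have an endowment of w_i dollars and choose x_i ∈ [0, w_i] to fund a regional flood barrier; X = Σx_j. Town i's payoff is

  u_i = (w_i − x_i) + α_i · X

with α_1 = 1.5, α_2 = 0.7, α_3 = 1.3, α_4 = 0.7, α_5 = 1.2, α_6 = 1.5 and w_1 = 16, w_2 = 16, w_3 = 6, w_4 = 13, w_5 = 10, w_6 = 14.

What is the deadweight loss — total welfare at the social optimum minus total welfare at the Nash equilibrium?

171.1

∂u_i/∂x_i = α_i − 1, so town i contributes w_i if α_i > 1, else 0.
α_i > 1 for i ∈ {1, 3, 5, 6}; NE contributions (16, 0, 6, 0, 10, 14), X = 46.
W^NE = Σw_i − X^NE + (Σα_i)·X^NE = 75 + 5.9·46 = 346.4.
Planner: ∂(Σu_j)/∂x_i = Σα_j − 1 = 5.9 > 0, so everyone contributes w_i; X^SO = 75, W^SO = 75 + 5.9·75 = 517.5.
Deadweight loss = 171.1.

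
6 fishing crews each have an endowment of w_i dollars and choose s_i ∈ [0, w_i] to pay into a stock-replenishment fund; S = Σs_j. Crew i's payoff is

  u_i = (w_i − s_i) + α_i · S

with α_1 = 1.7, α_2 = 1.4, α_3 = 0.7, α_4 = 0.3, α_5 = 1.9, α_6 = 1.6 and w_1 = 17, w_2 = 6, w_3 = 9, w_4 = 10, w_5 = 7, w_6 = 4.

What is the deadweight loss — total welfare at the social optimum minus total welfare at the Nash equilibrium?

∂u_i/∂s_i = α_i − 1, so crew i contributes w_i if α_i > 1, else 0.
α_i > 1 for i ∈ {1, 2, 5, 6}; NE contributions (17, 6, 0, 0, 7, 4), S = 34.
W^NE = Σw_i − S^NE + (Σα_i)·S^NE = 53 + 6.6·34 = 277.4.
Planner: ∂(Σu_j)/∂s_i = Σα_j − 1 = 6.6 > 0, so everyone contributes w_i; S^SO = 53, W^SO = 53 + 6.6·53 = 402.8.
Deadweight loss = 125.4.

125.4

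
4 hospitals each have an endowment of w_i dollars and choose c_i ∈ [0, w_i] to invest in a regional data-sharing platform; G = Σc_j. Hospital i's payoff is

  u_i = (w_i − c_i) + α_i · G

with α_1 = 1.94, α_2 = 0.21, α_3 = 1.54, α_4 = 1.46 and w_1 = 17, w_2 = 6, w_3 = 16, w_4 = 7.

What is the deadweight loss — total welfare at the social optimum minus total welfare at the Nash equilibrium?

24.9

∂u_i/∂c_i = α_i − 1, so hospital i contributes w_i if α_i > 1, else 0.
α_i > 1 for i ∈ {1, 3, 4}; NE contributions (17, 0, 16, 7), G = 40.
W^NE = Σw_i − G^NE + (Σα_i)·G^NE = 46 + 4.15·40 = 212.
Planner: ∂(Σu_j)/∂c_i = Σα_j − 1 = 4.15 > 0, so everyone contributes w_i; G^SO = 46, W^SO = 46 + 4.15·46 = 236.9.
Deadweight loss = 24.9.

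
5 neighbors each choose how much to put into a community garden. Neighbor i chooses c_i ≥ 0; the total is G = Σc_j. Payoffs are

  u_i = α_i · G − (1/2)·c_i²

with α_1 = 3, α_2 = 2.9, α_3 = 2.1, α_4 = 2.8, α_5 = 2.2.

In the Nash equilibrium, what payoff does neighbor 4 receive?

32.48

Neighbor i's FOC: ∂u_i/∂c_i = α_i − c_i = 0, so c_i* = α_i.
NE contributions = (3, 2.9, 2.1, 2.8, 2.2); G = 13.
u_4 = α_4·G − ½·(c_4)² = 2.8·13 − ½·2.8² = 32.48.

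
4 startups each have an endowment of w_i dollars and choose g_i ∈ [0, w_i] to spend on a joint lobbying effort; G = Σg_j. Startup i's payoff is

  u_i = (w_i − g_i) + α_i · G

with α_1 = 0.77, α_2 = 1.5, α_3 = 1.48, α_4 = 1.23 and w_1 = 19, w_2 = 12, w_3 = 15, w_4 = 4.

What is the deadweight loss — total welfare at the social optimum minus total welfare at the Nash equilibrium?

∂u_i/∂g_i = α_i − 1, so startup i contributes w_i if α_i > 1, else 0.
α_i > 1 for i ∈ {2, 3, 4}; NE contributions (0, 12, 15, 4), G = 31.
W^NE = Σw_i − G^NE + (Σα_i)·G^NE = 50 + 3.98·31 = 173.38.
Planner: ∂(Σu_j)/∂g_i = Σα_j − 1 = 3.98 > 0, so everyone contributes w_i; G^SO = 50, W^SO = 50 + 3.98·50 = 249.
Deadweight loss = 75.62.

75.62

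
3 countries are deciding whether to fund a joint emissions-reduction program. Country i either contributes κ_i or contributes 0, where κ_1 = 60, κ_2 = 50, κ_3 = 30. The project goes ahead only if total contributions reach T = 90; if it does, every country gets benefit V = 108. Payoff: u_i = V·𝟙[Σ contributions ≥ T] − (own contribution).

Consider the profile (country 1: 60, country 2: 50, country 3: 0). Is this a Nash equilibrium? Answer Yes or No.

Yes

Total = 110 ≥ 90: provided.
Country 1 (pledges 60, payoff 48): dropping to 0 → total 50, payoff 0. No gain.
Country 2 (pledges 50, payoff 58): dropping to 0 → total 60, payoff 0. No gain.
Country 3 (pledges 0, payoff 108): pledging 30 → total 140, payoff 78. No gain.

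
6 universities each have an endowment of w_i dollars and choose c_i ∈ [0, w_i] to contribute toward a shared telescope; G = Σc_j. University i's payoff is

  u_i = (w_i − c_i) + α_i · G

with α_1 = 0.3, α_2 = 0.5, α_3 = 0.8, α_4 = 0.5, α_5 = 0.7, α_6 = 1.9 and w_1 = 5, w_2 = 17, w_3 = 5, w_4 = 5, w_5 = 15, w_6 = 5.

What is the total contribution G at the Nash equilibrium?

∂u_i/∂c_i = α_i − 1, so university i contributes w_i if α_i > 1, else 0.
α_i > 1 for i ∈ {6}; NE contributions (0, 0, 0, 0, 0, 5), G = 5.

5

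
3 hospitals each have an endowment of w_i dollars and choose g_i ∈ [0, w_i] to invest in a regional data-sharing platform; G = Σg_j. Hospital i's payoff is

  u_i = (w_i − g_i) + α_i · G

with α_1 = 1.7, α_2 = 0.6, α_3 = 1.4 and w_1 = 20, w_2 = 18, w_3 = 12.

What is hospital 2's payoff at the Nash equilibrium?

∂u_i/∂g_i = α_i − 1, so hospital i contributes w_i if α_i > 1, else 0.
α_i > 1 for i ∈ {1, 3}; NE contributions (20, 0, 12), G = 32.
u_2 = (18 − 0) + 0.6·32 = 37.2.

37.2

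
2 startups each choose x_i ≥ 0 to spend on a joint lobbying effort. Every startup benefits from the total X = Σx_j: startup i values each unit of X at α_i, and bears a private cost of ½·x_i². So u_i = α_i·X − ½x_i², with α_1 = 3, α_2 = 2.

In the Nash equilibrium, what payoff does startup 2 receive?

Startup i's FOC: ∂u_i/∂x_i = α_i − x_i = 0, so x_i* = α_i.
NE contributions = (3, 2); X = 5.
u_2 = α_2·X − ½·(x_2)² = 2·5 − ½·2² = 8.

8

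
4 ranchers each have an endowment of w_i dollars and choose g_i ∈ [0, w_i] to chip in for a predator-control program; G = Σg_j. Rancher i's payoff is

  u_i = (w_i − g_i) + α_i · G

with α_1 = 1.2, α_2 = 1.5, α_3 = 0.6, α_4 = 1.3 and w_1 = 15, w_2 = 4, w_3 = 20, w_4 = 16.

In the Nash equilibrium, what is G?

35

∂u_i/∂g_i = α_i − 1, so rancher i contributes w_i if α_i > 1, else 0.
α_i > 1 for i ∈ {1, 2, 4}; NE contributions (15, 4, 0, 16), G = 35.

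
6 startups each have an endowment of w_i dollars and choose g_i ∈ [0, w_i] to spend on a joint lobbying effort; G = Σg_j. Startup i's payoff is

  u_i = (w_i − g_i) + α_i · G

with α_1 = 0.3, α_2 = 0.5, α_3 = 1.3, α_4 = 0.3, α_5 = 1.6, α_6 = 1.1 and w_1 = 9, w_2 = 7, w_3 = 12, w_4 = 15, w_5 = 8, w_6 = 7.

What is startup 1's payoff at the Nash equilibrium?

17.1

∂u_i/∂g_i = α_i − 1, so startup i contributes w_i if α_i > 1, else 0.
α_i > 1 for i ∈ {3, 5, 6}; NE contributions (0, 0, 12, 0, 8, 7), G = 27.
u_1 = (9 − 0) + 0.3·27 = 17.1.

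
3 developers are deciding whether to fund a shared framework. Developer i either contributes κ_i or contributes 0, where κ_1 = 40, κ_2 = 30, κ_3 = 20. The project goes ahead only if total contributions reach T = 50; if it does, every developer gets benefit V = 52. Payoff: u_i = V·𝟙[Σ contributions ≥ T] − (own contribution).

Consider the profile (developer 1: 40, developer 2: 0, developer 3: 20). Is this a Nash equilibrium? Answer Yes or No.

Yes

Total = 60 ≥ 50: provided.
Developer 1 (pledges 40, payoff 12): dropping to 0 → total 20, payoff 0. No gain.
Developer 2 (pledges 0, payoff 52): pledging 30 → total 90, payoff 22. No gain.
Developer 3 (pledges 20, payoff 32): dropping to 0 → total 40, payoff 0. No gain.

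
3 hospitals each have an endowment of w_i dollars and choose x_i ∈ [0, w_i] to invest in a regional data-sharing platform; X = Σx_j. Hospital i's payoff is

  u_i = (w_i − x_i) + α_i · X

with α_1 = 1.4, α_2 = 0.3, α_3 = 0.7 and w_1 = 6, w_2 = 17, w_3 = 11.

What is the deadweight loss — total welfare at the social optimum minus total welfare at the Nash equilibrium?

∂u_i/∂x_i = α_i − 1, so hospital i contributes w_i if α_i > 1, else 0.
α_i > 1 for i ∈ {1}; NE contributions (6, 0, 0), X = 6.
W^NE = Σw_i − X^NE + (Σα_i)·X^NE = 34 + 1.4·6 = 42.4.
Planner: ∂(Σu_j)/∂x_i = Σα_j − 1 = 1.4 > 0, so everyone contributes w_i; X^SO = 34, W^SO = 34 + 1.4·34 = 81.6.
Deadweight loss = 39.2.

39.2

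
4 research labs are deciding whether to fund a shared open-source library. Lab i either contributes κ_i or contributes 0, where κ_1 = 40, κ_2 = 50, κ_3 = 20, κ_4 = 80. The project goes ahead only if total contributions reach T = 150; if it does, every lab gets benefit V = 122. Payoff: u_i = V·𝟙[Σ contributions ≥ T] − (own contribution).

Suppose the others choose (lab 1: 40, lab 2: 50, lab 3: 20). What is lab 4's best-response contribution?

80

Others' total = 110. Contributing 80 brings total to 190 ≥ 150: gain V − κ_4 = 42.
Best response: 80.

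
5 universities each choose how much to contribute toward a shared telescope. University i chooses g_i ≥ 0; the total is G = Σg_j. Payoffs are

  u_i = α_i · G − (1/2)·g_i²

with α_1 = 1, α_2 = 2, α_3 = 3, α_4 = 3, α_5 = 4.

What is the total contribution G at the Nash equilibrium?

University i's FOC: ∂u_i/∂g_i = α_i − g_i = 0, so g_i* = α_i.
NE contributions = (1, 2, 3, 3, 4); G = 13.

13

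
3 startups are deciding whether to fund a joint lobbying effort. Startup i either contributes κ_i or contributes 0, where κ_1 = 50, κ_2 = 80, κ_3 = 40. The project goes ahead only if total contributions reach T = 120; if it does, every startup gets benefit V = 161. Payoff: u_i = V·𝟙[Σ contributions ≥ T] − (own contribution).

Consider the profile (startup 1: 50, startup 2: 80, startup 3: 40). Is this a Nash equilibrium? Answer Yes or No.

Total = 170 ≥ 120: provided.
Startup 1 (pledges 50, payoff 111): dropping to 0 → total 120, payoff 161. Profitable deviation.

No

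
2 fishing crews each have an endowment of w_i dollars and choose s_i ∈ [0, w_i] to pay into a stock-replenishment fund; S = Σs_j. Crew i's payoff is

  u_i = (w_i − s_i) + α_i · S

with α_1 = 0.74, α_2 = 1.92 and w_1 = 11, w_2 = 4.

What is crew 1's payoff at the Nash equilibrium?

∂u_i/∂s_i = α_i − 1, so crew i contributes w_i if α_i > 1, else 0.
α_i > 1 for i ∈ {2}; NE contributions (0, 4), S = 4.
u_1 = (11 − 0) + 0.74·4 = 13.96.

13.96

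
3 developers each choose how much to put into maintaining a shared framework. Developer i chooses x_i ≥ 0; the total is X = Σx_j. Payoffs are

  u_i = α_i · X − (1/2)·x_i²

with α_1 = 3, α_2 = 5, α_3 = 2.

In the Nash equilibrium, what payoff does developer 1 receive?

Developer i's FOC: ∂u_i/∂x_i = α_i − x_i = 0, so x_i* = α_i.
NE contributions = (3, 5, 2); X = 10.
u_1 = α_1·X − ½·(x_1)² = 3·10 − ½·3² = 25.5.

25.5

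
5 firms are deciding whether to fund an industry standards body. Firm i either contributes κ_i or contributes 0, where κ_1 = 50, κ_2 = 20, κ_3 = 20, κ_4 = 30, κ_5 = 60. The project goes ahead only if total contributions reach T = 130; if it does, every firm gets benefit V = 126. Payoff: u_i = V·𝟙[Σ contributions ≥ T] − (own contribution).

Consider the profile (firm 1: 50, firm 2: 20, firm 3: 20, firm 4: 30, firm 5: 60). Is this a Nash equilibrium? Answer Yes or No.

Total = 180 ≥ 130: provided.
Firm 1 (pledges 50, payoff 76): dropping to 0 → total 130, payoff 126. Profitable deviation.

No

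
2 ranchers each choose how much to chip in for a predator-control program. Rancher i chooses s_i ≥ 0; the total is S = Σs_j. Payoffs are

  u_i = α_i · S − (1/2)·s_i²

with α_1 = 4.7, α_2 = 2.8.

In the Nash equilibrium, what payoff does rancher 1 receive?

Rancher i's FOC: ∂u_i/∂s_i = α_i − s_i = 0, so s_i* = α_i.
NE contributions = (4.7, 2.8); S = 7.5.
u_1 = α_1·S − ½·(s_1)² = 4.7·7.5 − ½·4.7² = 24.205.

24.205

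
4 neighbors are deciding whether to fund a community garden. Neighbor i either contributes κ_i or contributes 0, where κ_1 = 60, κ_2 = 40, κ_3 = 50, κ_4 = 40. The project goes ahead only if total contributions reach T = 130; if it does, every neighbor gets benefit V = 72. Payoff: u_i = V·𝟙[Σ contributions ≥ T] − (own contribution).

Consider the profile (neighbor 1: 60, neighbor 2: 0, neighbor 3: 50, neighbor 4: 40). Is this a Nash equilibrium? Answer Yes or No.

Yes

Total = 150 ≥ 130: provided.
Neighbor 1 (pledges 60, payoff 12): dropping to 0 → total 90, payoff 0. No gain.
Neighbor 2 (pledges 0, payoff 72): pledging 40 → total 190, payoff 32. No gain.
Neighbor 3 (pledges 50, payoff 22): dropping to 0 → total 100, payoff 0. No gain.
Neighbor 4 (pledges 40, payoff 32): dropping to 0 → total 110, payoff 0. No gain.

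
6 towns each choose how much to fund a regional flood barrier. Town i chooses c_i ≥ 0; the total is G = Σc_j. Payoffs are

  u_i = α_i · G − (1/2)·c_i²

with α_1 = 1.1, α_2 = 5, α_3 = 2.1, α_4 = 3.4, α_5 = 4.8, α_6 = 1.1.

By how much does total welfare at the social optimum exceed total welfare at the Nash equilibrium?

645.715

Town i's FOC: ∂u_i/∂c_i = α_i − c_i = 0, so c_i* = α_i.
NE contributions = (1.1, 5, 2.1, 3.4, 4.8, 1.1); G = 17.5.
W^NE = (Σα)·G − ½Σα_i² = 17.5² − ½·66.43 = 273.035.
Planner sets c_i = Σα_j = 17.5 for every i, so G^SO = 6·17.5 = 105.
W^SO = (Σα)·G^SO − ½·6·(Σα)² = (6/2)·17.5² = 918.75.
Deadweight loss = W^SO − W^NE = 645.715.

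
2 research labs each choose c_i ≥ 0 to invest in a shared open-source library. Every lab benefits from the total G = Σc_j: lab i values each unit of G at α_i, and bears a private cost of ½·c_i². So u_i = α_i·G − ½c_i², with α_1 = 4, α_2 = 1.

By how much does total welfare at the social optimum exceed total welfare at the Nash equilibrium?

Lab i's FOC: ∂u_i/∂c_i = α_i − c_i = 0, so c_i* = α_i.
NE contributions = (4, 1); G = 5.
W^NE = (Σα)·G − ½Σα_i² = 5² − ½·17 = 16.5.
Planner sets c_i = Σα_j = 5 for every i, so G^SO = 2·5 = 10.
W^SO = (Σα)·G^SO − ½·2·(Σα)² = (2/2)·5² = 25.
Deadweight loss = W^SO − W^NE = 8.5.

8.5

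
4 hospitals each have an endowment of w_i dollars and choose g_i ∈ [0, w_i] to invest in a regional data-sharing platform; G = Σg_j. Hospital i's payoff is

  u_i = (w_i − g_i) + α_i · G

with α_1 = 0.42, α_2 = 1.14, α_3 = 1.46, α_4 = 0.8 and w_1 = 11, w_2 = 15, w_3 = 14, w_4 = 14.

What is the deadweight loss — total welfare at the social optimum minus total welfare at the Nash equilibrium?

∂u_i/∂g_i = α_i − 1, so hospital i contributes w_i if α_i > 1, else 0.
α_i > 1 for i ∈ {2, 3}; NE contributions (0, 15, 14, 0), G = 29.
W^NE = Σw_i − G^NE + (Σα_i)·G^NE = 54 + 2.82·29 = 135.78.
Planner: ∂(Σu_j)/∂g_i = Σα_j − 1 = 2.82 > 0, so everyone contributes w_i; G^SO = 54, W^SO = 54 + 2.82·54 = 206.28.
Deadweight loss = 70.5.

70.5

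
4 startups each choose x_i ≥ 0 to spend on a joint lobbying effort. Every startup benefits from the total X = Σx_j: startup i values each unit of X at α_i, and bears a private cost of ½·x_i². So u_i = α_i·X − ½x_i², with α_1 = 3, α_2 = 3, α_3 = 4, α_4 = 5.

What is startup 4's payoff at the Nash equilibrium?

Startup i's FOC: ∂u_i/∂x_i = α_i − x_i = 0, so x_i* = α_i.
NE contributions = (3, 3, 4, 5); X = 15.
u_4 = α_4·X − ½·(x_4)² = 5·15 − ½·5² = 62.5.

62.5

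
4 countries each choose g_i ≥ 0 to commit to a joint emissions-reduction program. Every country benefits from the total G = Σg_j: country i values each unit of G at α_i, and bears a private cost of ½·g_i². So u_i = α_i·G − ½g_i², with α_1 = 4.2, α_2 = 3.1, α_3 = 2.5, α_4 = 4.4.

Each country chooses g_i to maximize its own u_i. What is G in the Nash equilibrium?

Country i's FOC: ∂u_i/∂g_i = α_i − g_i = 0, so g_i* = α_i.
NE contributions = (4.2, 3.1, 2.5, 4.4); G = 14.2.

14.2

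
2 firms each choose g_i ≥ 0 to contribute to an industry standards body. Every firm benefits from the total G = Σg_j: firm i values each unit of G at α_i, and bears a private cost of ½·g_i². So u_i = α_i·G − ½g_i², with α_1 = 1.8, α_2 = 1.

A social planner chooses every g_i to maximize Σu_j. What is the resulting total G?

5.6

Planner FOC: ∂(Σu_j)/∂g_i = (Σα_j) − g_i = 0, so g_i^SO = Σα_j = 2.8 for every i; G^SO = 5.6.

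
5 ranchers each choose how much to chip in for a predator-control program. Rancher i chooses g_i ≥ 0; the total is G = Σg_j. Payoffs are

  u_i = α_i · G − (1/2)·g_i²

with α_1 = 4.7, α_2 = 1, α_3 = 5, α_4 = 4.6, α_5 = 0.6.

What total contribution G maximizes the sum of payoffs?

Planner FOC: ∂(Σu_j)/∂g_i = (Σα_j) − g_i = 0, so g_i^SO = Σα_j = 15.9 for every i; G^SO = 79.5.

79.5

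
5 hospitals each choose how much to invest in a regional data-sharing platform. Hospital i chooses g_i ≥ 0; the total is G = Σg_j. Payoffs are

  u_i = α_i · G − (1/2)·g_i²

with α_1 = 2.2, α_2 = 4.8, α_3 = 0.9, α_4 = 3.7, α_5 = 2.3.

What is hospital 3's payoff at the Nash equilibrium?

Hospital i's FOC: ∂u_i/∂g_i = α_i − g_i = 0, so g_i* = α_i.
NE contributions = (2.2, 4.8, 0.9, 3.7, 2.3); G = 13.9.
u_3 = α_3·G − ½·(g_3)² = 0.9·13.9 − ½·0.9² = 12.105.

12.105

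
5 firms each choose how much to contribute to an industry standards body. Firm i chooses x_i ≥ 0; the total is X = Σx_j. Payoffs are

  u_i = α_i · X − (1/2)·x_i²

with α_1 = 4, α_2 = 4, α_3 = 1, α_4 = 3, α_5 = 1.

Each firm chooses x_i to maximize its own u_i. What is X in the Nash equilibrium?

Firm i's FOC: ∂u_i/∂x_i = α_i − x_i = 0, so x_i* = α_i.
NE contributions = (4, 4, 1, 3, 1); X = 13.

13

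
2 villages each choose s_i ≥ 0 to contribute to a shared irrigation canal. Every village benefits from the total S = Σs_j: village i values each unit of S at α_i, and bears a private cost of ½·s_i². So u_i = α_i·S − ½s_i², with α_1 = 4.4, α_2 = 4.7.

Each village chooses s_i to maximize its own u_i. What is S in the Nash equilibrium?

Village i's FOC: ∂u_i/∂s_i = α_i − s_i = 0, so s_i* = α_i.
NE contributions = (4.4, 4.7); S = 9.1.

9.1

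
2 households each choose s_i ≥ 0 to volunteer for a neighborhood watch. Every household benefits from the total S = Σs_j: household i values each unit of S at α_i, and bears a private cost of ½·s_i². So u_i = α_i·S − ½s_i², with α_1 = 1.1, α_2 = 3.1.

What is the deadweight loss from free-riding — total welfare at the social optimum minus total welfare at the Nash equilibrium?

5.41

Household i's FOC: ∂u_i/∂s_i = α_i − s_i = 0, so s_i* = α_i.
NE contributions = (1.1, 3.1); S = 4.2.
W^NE = (Σα)·S − ½Σα_i² = 4.2² − ½·10.82 = 12.23.
Planner sets s_i = Σα_j = 4.2 for every i, so S^SO = 2·4.2 = 8.4.
W^SO = (Σα)·S^SO − ½·2·(Σα)² = (2/2)·4.2² = 17.64.
Deadweight loss = W^SO − W^NE = 5.41.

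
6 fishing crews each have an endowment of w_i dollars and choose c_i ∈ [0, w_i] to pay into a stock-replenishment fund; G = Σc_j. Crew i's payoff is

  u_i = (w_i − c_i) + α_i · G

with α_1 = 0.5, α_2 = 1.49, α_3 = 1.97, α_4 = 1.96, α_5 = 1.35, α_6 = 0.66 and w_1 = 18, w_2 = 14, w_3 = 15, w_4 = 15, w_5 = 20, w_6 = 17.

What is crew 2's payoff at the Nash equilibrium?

∂u_i/∂c_i = α_i − 1, so crew i contributes w_i if α_i > 1, else 0.
α_i > 1 for i ∈ {2, 3, 4, 5}; NE contributions (0, 14, 15, 15, 20, 0), G = 64.
u_2 = (14 − 14) + 1.49·64 = 95.36.

95.36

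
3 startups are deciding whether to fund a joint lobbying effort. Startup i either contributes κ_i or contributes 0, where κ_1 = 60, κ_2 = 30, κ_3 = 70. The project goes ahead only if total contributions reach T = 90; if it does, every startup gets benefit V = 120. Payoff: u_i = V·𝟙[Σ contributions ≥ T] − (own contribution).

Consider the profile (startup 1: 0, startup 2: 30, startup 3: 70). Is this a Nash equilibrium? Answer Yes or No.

Total = 100 ≥ 90: provided.
Startup 1 (pledges 0, payoff 120): pledging 60 → total 160, payoff 60. No gain.
Startup 2 (pledges 30, payoff 90): dropping to 0 → total 70, payoff 0. No gain.
Startup 3 (pledges 70, payoff 50): dropping to 0 → total 30, payoff 0. No gain.

Yes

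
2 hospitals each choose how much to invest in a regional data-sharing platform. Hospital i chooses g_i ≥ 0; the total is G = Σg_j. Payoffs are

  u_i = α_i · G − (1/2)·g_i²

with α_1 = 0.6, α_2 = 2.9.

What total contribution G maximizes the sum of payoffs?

Planner FOC: ∂(Σu_j)/∂g_i = (Σα_j) − g_i = 0, so g_i^SO = Σα_j = 3.5 for every i; G^SO = 7.

7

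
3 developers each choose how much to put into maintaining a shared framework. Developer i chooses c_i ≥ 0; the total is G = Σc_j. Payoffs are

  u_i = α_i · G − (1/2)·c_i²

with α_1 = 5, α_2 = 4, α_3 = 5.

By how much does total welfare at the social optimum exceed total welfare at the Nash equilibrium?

131

Developer i's FOC: ∂u_i/∂c_i = α_i − c_i = 0, so c_i* = α_i.
NE contributions = (5, 4, 5); G = 14.
W^NE = (Σα)·G − ½Σα_i² = 14² − ½·66 = 163.
Planner sets c_i = Σα_j = 14 for every i, so G^SO = 3·14 = 42.
W^SO = (Σα)·G^SO − ½·3·(Σα)² = (3/2)·14² = 294.
Deadweight loss = W^SO − W^NE = 131.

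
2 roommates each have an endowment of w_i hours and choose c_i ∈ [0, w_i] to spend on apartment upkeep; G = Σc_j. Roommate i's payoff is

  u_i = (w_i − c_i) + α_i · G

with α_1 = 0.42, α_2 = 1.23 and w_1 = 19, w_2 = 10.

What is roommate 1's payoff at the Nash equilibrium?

∂u_i/∂c_i = α_i − 1, so roommate i contributes w_i if α_i > 1, else 0.
α_i > 1 for i ∈ {2}; NE contributions (0, 10), G = 10.
u_1 = (19 − 0) + 0.42·10 = 23.2.

23.2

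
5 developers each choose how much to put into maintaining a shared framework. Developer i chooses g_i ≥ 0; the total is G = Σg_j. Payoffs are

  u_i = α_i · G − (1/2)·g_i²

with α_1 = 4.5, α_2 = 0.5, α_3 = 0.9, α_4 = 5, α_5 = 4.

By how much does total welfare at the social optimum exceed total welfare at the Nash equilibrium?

Developer i's FOC: ∂u_i/∂g_i = α_i − g_i = 0, so g_i* = α_i.
NE contributions = (4.5, 0.5, 0.9, 5, 4); G = 14.9.
W^NE = (Σα)·G − ½Σα_i² = 14.9² − ½·62.31 = 190.855.
Planner sets g_i = Σα_j = 14.9 for every i, so G^SO = 5·14.9 = 74.5.
W^SO = (Σα)·G^SO − ½·5·(Σα)² = (5/2)·14.9² = 555.025.
Deadweight loss = W^SO − W^NE = 364.17.

364.17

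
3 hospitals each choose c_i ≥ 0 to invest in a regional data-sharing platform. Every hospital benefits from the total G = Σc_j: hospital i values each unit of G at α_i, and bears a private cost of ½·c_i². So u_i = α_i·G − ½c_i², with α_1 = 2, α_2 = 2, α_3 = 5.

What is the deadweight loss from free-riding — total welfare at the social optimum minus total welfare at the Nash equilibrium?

Hospital i's FOC: ∂u_i/∂c_i = α_i − c_i = 0, so c_i* = α_i.
NE contributions = (2, 2, 5); G = 9.
W^NE = (Σα)·G − ½Σα_i² = 9² − ½·33 = 64.5.
Planner sets c_i = Σα_j = 9 for every i, so G^SO = 3·9 = 27.
W^SO = (Σα)·G^SO − ½·3·(Σα)² = (3/2)·9² = 121.5.
Deadweight loss = W^SO − W^NE = 57.

57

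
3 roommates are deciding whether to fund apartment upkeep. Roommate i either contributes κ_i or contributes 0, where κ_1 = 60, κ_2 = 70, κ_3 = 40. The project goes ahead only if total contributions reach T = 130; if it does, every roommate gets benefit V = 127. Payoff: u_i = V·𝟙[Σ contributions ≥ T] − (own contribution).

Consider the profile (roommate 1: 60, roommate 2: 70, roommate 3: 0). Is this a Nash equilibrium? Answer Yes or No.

Total = 130 ≥ 130: provided.
Roommate 1 (pledges 60, payoff 67): dropping to 0 → total 70, payoff 0. No gain.
Roommate 2 (pledges 70, payoff 57): dropping to 0 → total 60, payoff 0. No gain.
Roommate 3 (pledges 0, payoff 127): pledging 40 → total 170, payoff 87. No gain.

Yes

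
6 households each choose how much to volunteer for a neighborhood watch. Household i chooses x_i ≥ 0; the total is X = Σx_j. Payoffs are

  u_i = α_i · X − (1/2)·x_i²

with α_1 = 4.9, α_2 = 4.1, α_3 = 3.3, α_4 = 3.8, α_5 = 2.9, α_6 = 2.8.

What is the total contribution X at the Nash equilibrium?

Household i's FOC: ∂u_i/∂x_i = α_i − x_i = 0, so x_i* = α_i.
NE contributions = (4.9, 4.1, 3.3, 3.8, 2.9, 2.8); X = 21.8.

21.8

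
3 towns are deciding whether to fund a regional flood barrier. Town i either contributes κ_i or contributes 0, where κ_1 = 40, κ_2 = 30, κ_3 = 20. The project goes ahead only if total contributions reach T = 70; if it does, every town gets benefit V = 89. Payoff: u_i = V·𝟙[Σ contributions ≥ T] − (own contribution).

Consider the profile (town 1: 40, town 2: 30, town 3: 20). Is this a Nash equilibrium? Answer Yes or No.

Total = 90 ≥ 70: provided.
Town 1 (pledges 40, payoff 49): dropping to 0 → total 50, payoff 0. No gain.
Town 2 (pledges 30, payoff 59): dropping to 0 → total 60, payoff 0. No gain.
Town 3 (pledges 20, payoff 69): dropping to 0 → total 70, payoff 89. Profitable deviation.

No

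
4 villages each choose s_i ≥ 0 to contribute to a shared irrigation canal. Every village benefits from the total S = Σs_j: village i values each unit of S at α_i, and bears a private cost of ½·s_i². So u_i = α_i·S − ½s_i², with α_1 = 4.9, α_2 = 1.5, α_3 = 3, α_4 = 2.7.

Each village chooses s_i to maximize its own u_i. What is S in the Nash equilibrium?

12.1

Village i's FOC: ∂u_i/∂s_i = α_i − s_i = 0, so s_i* = α_i.
NE contributions = (4.9, 1.5, 3, 2.7); S = 12.1.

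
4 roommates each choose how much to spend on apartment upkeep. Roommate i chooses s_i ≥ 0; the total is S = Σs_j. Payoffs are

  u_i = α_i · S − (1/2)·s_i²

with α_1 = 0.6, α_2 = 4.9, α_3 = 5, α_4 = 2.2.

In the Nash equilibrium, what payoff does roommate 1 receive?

7.44

Roommate i's FOC: ∂u_i/∂s_i = α_i − s_i = 0, so s_i* = α_i.
NE contributions = (0.6, 4.9, 5, 2.2); S = 12.7.
u_1 = α_1·S − ½·(s_1)² = 0.6·12.7 − ½·0.6² = 7.44.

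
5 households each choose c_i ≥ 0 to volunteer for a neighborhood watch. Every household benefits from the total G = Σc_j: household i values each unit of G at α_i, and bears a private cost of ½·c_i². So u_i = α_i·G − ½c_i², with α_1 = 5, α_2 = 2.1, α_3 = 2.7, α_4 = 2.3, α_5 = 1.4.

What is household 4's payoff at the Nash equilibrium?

28.405

Household i's FOC: ∂u_i/∂c_i = α_i − c_i = 0, so c_i* = α_i.
NE contributions = (5, 2.1, 2.7, 2.3, 1.4); G = 13.5.
u_4 = α_4·G − ½·(c_4)² = 2.3·13.5 − ½·2.3² = 28.405.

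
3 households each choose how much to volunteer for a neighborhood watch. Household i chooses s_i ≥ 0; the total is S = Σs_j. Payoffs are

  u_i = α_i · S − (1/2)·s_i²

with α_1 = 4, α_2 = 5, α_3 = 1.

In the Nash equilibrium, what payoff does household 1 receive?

Household i's FOC: ∂u_i/∂s_i = α_i − s_i = 0, so s_i* = α_i.
NE contributions = (4, 5, 1); S = 10.
u_1 = α_1·S − ½·(s_1)² = 4·10 − ½·4² = 32.

32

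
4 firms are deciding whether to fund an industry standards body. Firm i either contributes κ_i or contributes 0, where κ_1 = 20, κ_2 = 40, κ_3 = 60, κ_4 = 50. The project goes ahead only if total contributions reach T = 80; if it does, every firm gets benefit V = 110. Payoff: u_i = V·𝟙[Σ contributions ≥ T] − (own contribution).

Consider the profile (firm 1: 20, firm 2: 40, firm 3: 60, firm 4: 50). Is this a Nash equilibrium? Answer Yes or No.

No

Total = 170 ≥ 80: provided.
Firm 1 (pledges 20, payoff 90): dropping to 0 → total 150, payoff 110. Profitable deviation.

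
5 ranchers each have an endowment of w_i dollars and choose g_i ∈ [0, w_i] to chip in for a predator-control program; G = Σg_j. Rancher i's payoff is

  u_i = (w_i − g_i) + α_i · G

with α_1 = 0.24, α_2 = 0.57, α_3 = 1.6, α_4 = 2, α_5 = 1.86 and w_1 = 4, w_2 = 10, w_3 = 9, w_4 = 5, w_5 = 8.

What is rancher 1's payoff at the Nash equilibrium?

9.28

∂u_i/∂g_i = α_i − 1, so rancher i contributes w_i if α_i > 1, else 0.
α_i > 1 for i ∈ {3, 4, 5}; NE contributions (0, 0, 9, 5, 8), G = 22.
u_1 = (4 − 0) + 0.24·22 = 9.28.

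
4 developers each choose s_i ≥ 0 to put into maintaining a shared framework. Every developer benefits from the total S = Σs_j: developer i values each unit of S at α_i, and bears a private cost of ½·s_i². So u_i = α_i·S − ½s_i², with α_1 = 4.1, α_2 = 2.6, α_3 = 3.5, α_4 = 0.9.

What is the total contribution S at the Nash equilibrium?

Developer i's FOC: ∂u_i/∂s_i = α_i − s_i = 0, so s_i* = α_i.
NE contributions = (4.1, 2.6, 3.5, 0.9); S = 11.1.

11.1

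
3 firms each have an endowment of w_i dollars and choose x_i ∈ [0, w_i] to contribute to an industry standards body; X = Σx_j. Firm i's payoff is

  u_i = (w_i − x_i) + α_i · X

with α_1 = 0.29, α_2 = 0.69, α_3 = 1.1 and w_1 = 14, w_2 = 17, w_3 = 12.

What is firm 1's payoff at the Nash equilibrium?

17.48

∂u_i/∂x_i = α_i − 1, so firm i contributes w_i if α_i > 1, else 0.
α_i > 1 for i ∈ {3}; NE contributions (0, 0, 12), X = 12.
u_1 = (14 − 0) + 0.29·12 = 17.48.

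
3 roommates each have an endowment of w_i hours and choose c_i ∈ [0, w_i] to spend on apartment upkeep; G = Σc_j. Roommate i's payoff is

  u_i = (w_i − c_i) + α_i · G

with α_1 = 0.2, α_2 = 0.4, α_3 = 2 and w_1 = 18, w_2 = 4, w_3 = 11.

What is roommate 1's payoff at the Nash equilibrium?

∂u_i/∂c_i = α_i − 1, so roommate i contributes w_i if α_i > 1, else 0.
α_i > 1 for i ∈ {3}; NE contributions (0, 0, 11), G = 11.
u_1 = (18 − 0) + 0.2·11 = 20.2.

20.2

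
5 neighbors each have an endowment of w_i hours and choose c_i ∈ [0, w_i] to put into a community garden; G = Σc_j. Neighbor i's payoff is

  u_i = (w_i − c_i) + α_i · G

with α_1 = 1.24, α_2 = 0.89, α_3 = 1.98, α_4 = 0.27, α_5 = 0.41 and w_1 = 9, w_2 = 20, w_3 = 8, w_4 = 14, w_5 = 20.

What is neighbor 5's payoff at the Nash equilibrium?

∂u_i/∂c_i = α_i − 1, so neighbor i contributes w_i if α_i > 1, else 0.
α_i > 1 for i ∈ {1, 3}; NE contributions (9, 0, 8, 0, 0), G = 17.
u_5 = (20 − 0) + 0.41·17 = 26.97.

26.97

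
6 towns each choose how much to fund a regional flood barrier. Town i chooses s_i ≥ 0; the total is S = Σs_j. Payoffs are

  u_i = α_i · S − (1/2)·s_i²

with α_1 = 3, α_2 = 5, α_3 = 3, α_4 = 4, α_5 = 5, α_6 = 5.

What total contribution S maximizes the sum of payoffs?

150

Planner FOC: ∂(Σu_j)/∂s_i = (Σα_j) − s_i = 0, so s_i^SO = Σα_j = 25 for every i; S^SO = 150.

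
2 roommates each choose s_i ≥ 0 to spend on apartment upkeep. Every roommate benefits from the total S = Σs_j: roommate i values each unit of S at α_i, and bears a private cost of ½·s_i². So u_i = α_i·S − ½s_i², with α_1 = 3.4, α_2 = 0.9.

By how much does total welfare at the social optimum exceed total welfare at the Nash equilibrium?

6.185

Roommate i's FOC: ∂u_i/∂s_i = α_i − s_i = 0, so s_i* = α_i.
NE contributions = (3.4, 0.9); S = 4.3.
W^NE = (Σα)·S − ½Σα_i² = 4.3² − ½·12.37 = 12.305.
Planner sets s_i = Σα_j = 4.3 for every i, so S^SO = 2·4.3 = 8.6.
W^SO = (Σα)·S^SO − ½·2·(Σα)² = (2/2)·4.3² = 18.49.
Deadweight loss = W^SO − W^NE = 6.185.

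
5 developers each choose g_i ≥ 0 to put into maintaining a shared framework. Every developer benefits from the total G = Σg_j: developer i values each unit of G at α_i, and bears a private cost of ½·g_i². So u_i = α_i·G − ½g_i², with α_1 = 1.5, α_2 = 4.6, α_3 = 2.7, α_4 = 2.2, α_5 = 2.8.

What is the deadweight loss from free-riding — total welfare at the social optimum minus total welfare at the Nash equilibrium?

307.35

Developer i's FOC: ∂u_i/∂g_i = α_i − g_i = 0, so g_i* = α_i.
NE contributions = (1.5, 4.6, 2.7, 2.2, 2.8); G = 13.8.
W^NE = (Σα)·G − ½Σα_i² = 13.8² − ½·43.38 = 168.75.
Planner sets g_i = Σα_j = 13.8 for every i, so G^SO = 5·13.8 = 69.
W^SO = (Σα)·G^SO − ½·5·(Σα)² = (5/2)·13.8² = 476.1.
Deadweight loss = W^SO − W^NE = 307.35.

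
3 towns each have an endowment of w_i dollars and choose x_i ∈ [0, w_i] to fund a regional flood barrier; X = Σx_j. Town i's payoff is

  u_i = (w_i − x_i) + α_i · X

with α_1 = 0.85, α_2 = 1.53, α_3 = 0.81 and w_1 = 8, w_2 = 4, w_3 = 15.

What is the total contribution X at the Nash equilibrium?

∂u_i/∂x_i = α_i − 1, so town i contributes w_i if α_i > 1, else 0.
α_i > 1 for i ∈ {2}; NE contributions (0, 4, 0), X = 4.

4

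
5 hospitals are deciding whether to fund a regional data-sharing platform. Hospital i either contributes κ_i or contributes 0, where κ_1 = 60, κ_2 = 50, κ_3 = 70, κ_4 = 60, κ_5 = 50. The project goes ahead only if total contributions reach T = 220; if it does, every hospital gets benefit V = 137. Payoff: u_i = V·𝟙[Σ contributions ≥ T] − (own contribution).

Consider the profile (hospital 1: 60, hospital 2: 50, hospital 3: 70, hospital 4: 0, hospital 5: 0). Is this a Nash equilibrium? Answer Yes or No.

No

Total = 180 < 220: not provided.
Hospital 1 (pledges 60, payoff -60): dropping to 0 → total 120, payoff 0. Profitable deviation.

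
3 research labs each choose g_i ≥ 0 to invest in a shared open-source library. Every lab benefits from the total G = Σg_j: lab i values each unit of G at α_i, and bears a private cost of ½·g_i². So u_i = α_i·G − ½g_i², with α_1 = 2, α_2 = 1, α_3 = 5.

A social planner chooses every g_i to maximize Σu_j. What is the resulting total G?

24

Planner FOC: ∂(Σu_j)/∂g_i = (Σα_j) − g_i = 0, so g_i^SO = Σα_j = 8 for every i; G^SO = 24.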